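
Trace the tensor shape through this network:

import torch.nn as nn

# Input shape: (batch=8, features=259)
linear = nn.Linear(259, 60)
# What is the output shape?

Input shape: (8, 259)
Output shape: (8, 60)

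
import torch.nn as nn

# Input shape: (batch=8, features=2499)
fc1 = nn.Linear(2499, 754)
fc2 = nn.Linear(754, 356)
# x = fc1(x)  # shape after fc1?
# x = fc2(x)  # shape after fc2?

Input shape: (8, 2499)
  -> after fc1: (8, 754)
Output shape: (8, 356)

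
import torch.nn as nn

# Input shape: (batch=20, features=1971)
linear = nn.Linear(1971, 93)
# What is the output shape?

Input shape: (20, 1971)
Output shape: (20, 93)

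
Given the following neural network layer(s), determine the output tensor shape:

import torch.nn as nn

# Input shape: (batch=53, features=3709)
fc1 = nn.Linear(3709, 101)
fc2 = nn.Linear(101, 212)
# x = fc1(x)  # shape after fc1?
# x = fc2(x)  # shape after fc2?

Input shape: (53, 3709)
  -> after fc1: (53, 101)
Output shape: (53, 212)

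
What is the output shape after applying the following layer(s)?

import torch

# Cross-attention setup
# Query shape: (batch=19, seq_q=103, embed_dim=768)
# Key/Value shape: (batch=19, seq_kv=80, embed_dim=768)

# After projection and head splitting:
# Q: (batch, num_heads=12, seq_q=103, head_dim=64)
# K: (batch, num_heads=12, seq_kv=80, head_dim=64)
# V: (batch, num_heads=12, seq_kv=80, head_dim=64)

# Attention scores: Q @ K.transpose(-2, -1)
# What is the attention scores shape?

Input shape: (19, 103, 768)
Output shape: (19, 12, 103, 80)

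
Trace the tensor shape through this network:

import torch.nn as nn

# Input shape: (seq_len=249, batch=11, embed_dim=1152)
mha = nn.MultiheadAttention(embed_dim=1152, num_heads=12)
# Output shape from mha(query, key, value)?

Input shape: (249, 11, 1152)
Output shape: (249, 11, 1152)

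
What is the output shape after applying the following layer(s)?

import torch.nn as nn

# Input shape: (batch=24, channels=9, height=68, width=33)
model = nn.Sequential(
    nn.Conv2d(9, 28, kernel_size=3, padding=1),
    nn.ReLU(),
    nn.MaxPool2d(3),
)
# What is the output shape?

Input shape: (24, 9, 68, 33)
  -> after Conv2d: (24, 28, 68, 33)
  -> after ReLU: (24, 28, 68, 33)
Output shape: (24, 28, 22, 11)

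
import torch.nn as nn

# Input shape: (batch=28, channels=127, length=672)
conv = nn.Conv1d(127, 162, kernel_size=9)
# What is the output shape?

Input shape: (28, 127, 672)
Output shape: (28, 162, 664)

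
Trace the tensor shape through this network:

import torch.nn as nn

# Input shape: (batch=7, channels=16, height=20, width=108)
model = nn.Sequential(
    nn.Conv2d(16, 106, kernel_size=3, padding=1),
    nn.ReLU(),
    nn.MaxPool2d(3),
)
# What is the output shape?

Input shape: (7, 16, 20, 108)
  -> after Conv2d: (7, 106, 20, 108)
  -> after ReLU: (7, 106, 20, 108)
Output shape: (7, 106, 6, 36)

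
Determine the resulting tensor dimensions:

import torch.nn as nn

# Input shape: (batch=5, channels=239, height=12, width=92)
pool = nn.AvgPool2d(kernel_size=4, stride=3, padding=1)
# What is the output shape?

Input shape: (5, 239, 12, 92)
Output shape: (5, 239, 4, 31)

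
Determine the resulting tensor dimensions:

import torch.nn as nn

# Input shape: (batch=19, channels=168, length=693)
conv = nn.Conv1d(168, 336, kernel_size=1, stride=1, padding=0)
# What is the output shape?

Input shape: (19, 168, 693)
Output shape: (19, 336, 693)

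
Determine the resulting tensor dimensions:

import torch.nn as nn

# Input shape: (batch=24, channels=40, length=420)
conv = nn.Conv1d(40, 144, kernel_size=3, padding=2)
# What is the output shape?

Input shape: (24, 40, 420)
Output shape: (24, 144, 422)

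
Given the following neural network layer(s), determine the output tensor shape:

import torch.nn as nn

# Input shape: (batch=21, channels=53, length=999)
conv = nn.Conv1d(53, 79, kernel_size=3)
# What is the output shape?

Input shape: (21, 53, 999)
Output shape: (21, 79, 997)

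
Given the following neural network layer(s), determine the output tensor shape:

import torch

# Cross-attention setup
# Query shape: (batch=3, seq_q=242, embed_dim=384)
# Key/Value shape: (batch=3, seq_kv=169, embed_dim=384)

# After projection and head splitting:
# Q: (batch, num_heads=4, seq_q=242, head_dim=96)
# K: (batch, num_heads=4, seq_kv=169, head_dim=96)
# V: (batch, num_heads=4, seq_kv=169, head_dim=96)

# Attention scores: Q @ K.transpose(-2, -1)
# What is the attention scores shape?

Input shape: (3, 242, 384)
Output shape: (3, 4, 242, 169)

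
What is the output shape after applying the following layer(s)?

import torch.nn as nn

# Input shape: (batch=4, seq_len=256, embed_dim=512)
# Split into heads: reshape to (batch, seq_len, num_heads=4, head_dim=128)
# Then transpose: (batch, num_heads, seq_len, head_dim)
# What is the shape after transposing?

Input shape: (4, 256, 512)
  -> after reshape: (4, 256, 4, 128)
Output shape: (4, 4, 256, 128)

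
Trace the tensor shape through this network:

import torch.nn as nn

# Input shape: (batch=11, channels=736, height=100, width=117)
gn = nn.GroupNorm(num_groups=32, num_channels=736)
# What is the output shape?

Input shape: (11, 736, 100, 117)
Output shape: (11, 736, 100, 117)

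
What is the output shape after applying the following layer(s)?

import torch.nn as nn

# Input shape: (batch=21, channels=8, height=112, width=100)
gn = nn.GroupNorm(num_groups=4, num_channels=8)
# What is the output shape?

Input shape: (21, 8, 112, 100)
Output shape: (21, 8, 112, 100)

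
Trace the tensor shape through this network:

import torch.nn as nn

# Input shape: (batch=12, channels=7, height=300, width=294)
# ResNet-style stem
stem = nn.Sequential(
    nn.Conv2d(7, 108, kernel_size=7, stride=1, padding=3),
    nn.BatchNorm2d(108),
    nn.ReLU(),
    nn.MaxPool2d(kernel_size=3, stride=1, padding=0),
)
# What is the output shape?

Input shape: (12, 7, 300, 294)
  -> after Conv2d 7x7 stride=1: (12, 108, 300, 294)
Output shape: (12, 108, 298, 292)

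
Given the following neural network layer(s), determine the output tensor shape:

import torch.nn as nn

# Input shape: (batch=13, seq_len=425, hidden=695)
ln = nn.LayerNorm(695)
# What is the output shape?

Input shape: (13, 425, 695)
Output shape: (13, 425, 695)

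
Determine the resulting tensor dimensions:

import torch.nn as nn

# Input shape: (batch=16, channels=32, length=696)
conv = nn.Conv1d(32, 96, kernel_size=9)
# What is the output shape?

Input shape: (16, 32, 696)
Output shape: (16, 96, 688)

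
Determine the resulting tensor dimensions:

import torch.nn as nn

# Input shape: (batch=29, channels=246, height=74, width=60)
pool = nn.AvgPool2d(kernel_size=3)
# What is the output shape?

Input shape: (29, 246, 74, 60)
Output shape: (29, 246, 24, 20)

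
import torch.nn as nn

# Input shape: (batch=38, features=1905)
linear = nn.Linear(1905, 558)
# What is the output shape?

Input shape: (38, 1905)
Output shape: (38, 558)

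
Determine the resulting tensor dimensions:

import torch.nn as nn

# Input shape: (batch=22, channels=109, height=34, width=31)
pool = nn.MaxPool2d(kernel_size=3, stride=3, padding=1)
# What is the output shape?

Input shape: (22, 109, 34, 31)
Output shape: (22, 109, 12, 11)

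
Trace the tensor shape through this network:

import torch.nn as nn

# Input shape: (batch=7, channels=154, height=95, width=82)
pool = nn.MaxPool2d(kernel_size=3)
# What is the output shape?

Input shape: (7, 154, 95, 82)
Output shape: (7, 154, 31, 27)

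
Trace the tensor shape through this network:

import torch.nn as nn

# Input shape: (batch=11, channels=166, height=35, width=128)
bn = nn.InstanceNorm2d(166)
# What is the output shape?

Input shape: (11, 166, 35, 128)
Output shape: (11, 166, 35, 128)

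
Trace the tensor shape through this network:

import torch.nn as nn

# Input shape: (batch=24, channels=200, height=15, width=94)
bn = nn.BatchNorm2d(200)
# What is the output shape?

Input shape: (24, 200, 15, 94)
Output shape: (24, 200, 15, 94)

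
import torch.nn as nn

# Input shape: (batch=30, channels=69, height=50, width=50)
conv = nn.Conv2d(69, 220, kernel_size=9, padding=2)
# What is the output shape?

Input shape: (30, 69, 50, 50)
Output shape: (30, 220, 46, 46)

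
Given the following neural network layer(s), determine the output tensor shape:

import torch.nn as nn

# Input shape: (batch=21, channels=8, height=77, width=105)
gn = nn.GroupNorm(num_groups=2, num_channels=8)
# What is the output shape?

Input shape: (21, 8, 77, 105)
Output shape: (21, 8, 77, 105)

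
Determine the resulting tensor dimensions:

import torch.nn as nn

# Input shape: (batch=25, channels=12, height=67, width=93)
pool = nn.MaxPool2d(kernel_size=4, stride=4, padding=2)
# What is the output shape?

Input shape: (25, 12, 67, 93)
Output shape: (25, 12, 17, 24)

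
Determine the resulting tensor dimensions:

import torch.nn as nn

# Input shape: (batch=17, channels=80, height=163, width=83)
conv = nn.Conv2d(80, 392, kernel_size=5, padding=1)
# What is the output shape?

Input shape: (17, 80, 163, 83)
Output shape: (17, 392, 161, 81)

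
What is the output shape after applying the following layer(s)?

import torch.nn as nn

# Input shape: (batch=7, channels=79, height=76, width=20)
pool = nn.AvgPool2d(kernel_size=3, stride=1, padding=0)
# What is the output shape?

Input shape: (7, 79, 76, 20)
Output shape: (7, 79, 74, 18)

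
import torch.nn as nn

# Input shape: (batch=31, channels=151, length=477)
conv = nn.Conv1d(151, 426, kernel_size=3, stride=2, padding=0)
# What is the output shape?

Input shape: (31, 151, 477)
Output shape: (31, 426, 238)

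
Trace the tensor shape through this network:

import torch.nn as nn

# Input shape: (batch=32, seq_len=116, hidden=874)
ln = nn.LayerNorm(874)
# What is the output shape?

Input shape: (32, 116, 874)
Output shape: (32, 116, 874)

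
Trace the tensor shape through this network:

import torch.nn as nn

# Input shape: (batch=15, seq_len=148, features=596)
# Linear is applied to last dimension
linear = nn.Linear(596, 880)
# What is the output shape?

Input shape: (15, 148, 596)
Output shape: (15, 148, 880)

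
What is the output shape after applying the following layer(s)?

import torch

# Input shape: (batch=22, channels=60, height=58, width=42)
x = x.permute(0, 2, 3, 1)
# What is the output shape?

Input shape: (22, 60, 58, 42)
Output shape: (22, 58, 42, 60)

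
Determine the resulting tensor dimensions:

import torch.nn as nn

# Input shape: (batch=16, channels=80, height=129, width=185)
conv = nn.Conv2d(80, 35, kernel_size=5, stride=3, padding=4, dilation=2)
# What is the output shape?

Input shape: (16, 80, 129, 185)
Output shape: (16, 35, 43, 62)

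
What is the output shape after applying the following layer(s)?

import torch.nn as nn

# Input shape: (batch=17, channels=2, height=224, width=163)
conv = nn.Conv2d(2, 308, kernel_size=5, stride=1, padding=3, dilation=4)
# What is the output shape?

Input shape: (17, 2, 224, 163)
Output shape: (17, 308, 214, 153)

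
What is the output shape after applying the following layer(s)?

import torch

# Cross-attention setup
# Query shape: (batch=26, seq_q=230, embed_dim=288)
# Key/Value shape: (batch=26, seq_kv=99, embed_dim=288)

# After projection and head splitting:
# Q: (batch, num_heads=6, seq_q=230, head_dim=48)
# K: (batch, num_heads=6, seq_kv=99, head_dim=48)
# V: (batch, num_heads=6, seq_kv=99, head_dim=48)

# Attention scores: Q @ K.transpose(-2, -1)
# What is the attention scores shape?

Input shape: (26, 230, 288)
Output shape: (26, 6, 230, 99)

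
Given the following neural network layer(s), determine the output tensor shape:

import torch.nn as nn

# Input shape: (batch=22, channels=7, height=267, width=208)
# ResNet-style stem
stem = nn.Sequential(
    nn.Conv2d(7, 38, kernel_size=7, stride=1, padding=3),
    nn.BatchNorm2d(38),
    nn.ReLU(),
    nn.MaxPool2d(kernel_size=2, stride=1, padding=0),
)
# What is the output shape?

Input shape: (22, 7, 267, 208)
  -> after Conv2d 7x7 stride=1: (22, 38, 267, 208)
Output shape: (22, 38, 266, 207)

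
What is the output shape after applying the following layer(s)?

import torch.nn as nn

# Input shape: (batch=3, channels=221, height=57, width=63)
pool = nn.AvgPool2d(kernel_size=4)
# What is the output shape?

Input shape: (3, 221, 57, 63)
Output shape: (3, 221, 14, 15)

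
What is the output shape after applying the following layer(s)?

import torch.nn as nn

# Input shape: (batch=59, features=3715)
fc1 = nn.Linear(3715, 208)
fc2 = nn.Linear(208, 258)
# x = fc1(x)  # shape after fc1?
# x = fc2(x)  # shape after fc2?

Input shape: (59, 3715)
  -> after fc1: (59, 208)
Output shape: (59, 258)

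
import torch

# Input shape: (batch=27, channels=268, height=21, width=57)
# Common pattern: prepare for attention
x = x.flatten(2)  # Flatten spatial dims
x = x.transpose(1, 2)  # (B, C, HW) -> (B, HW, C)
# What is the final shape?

Input shape: (27, 268, 21, 57)
  -> after flatten(2): (27, 268, 1197)
Output shape: (27, 1197, 268)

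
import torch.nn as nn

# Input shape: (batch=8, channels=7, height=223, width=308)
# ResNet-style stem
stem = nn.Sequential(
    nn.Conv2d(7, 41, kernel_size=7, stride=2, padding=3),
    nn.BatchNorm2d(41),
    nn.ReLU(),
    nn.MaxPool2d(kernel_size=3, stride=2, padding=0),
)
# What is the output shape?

Input shape: (8, 7, 223, 308)
  -> after Conv2d 7x7 stride=2: (8, 41, 112, 154)
Output shape: (8, 41, 55, 76)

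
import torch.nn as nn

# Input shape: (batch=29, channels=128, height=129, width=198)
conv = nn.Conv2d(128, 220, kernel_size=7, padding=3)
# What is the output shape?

Input shape: (29, 128, 129, 198)
Output shape: (29, 220, 129, 198)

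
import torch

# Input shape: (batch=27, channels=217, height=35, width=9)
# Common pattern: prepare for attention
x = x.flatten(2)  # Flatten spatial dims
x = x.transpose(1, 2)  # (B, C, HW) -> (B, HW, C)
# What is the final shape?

Input shape: (27, 217, 35, 9)
  -> after flatten(2): (27, 217, 315)
Output shape: (27, 315, 217)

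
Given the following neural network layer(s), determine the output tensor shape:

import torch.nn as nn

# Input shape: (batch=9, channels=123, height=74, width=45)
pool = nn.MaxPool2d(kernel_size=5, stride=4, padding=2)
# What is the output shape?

Input shape: (9, 123, 74, 45)
Output shape: (9, 123, 19, 12)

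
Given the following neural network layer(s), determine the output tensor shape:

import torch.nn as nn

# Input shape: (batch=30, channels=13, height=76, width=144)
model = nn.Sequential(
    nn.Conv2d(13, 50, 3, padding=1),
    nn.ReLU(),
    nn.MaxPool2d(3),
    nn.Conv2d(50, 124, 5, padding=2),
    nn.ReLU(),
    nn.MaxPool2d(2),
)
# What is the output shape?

Input shape: (30, 13, 76, 144)
  -> after first Conv2d: (30, 50, 76, 144)
  -> after first MaxPool2d: (30, 50, 25, 48)
  -> after second Conv2d: (30, 124, 25, 48)
Output shape: (30, 124, 12, 24)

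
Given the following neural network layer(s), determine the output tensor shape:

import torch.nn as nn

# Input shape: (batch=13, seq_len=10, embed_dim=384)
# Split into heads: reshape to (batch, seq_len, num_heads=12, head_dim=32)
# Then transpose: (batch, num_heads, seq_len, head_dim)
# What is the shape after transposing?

Input shape: (13, 10, 384)
  -> after reshape: (13, 10, 12, 32)
Output shape: (13, 12, 10, 32)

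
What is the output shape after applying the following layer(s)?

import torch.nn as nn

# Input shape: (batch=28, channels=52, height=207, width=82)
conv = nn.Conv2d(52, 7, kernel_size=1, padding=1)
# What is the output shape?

Input shape: (28, 52, 207, 82)
Output shape: (28, 7, 209, 84)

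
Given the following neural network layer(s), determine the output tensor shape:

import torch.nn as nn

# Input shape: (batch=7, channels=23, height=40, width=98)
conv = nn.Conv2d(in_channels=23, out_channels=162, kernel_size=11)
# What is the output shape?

Input shape: (7, 23, 40, 98)
Output shape: (7, 162, 30, 88)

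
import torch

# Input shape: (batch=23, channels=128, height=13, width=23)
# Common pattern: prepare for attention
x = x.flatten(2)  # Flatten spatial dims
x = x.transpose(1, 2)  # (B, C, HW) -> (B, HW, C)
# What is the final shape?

Input shape: (23, 128, 13, 23)
  -> after flatten(2): (23, 128, 299)
Output shape: (23, 299, 128)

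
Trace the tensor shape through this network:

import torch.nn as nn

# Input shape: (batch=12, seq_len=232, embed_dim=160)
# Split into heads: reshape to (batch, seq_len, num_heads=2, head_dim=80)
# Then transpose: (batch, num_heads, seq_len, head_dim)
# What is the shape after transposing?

Input shape: (12, 232, 160)
  -> after reshape: (12, 232, 2, 80)
Output shape: (12, 2, 232, 80)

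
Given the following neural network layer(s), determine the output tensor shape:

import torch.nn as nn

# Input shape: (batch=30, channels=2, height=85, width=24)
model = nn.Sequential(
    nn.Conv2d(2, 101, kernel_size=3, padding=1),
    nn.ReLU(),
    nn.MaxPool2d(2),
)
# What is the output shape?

Input shape: (30, 2, 85, 24)
  -> after Conv2d: (30, 101, 85, 24)
  -> after ReLU: (30, 101, 85, 24)
Output shape: (30, 101, 42, 12)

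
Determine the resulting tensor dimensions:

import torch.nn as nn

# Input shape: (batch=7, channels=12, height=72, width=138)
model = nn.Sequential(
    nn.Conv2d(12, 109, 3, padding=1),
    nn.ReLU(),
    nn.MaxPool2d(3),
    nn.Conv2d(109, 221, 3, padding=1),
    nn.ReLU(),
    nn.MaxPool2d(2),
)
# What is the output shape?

Input shape: (7, 12, 72, 138)
  -> after first Conv2d: (7, 109, 72, 138)
  -> after first MaxPool2d: (7, 109, 24, 46)
  -> after second Conv2d: (7, 221, 24, 46)
Output shape: (7, 221, 12, 23)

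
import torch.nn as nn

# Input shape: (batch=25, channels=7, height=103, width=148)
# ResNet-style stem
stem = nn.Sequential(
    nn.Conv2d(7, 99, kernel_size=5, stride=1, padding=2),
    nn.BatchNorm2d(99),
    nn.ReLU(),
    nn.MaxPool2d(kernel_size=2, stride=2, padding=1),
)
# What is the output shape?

Input shape: (25, 7, 103, 148)
  -> after Conv2d 5x5 stride=1: (25, 99, 103, 148)
Output shape: (25, 99, 52, 75)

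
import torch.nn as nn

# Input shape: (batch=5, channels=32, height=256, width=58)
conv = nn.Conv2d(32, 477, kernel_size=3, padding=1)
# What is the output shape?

Input shape: (5, 32, 256, 58)
Output shape: (5, 477, 256, 58)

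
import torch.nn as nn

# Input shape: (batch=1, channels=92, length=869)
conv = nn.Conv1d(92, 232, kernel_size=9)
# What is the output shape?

Input shape: (1, 92, 869)
Output shape: (1, 232, 861)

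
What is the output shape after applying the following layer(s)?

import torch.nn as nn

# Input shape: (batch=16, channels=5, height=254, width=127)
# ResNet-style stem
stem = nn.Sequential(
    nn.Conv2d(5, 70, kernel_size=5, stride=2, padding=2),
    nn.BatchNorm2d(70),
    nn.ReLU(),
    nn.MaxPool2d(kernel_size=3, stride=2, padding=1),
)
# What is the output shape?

Input shape: (16, 5, 254, 127)
  -> after Conv2d 5x5 stride=2: (16, 70, 127, 64)
Output shape: (16, 70, 64, 32)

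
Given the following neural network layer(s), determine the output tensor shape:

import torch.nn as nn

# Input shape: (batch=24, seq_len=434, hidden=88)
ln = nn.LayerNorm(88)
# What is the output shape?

Input shape: (24, 434, 88)
Output shape: (24, 434, 88)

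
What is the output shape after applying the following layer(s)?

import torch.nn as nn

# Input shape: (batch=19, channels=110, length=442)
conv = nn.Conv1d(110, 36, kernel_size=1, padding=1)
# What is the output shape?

Input shape: (19, 110, 442)
Output shape: (19, 36, 444)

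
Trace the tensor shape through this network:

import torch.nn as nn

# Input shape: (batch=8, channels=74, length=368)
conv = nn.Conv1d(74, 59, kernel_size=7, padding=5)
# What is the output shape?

Input shape: (8, 74, 368)
Output shape: (8, 59, 372)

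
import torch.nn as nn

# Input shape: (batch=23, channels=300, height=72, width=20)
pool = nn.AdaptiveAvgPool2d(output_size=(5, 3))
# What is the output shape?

Input shape: (23, 300, 72, 20)
Output shape: (23, 300, 5, 3)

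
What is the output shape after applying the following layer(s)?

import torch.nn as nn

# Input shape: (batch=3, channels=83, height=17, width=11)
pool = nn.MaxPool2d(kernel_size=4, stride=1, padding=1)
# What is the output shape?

Input shape: (3, 83, 17, 11)
Output shape: (3, 83, 16, 10)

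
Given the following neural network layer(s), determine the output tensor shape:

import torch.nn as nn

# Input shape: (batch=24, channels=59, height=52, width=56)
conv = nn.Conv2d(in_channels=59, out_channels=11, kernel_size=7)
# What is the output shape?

Input shape: (24, 59, 52, 56)
Output shape: (24, 11, 46, 50)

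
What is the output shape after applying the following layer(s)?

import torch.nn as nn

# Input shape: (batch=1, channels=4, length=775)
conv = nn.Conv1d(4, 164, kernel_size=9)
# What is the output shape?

Input shape: (1, 4, 775)
Output shape: (1, 164, 767)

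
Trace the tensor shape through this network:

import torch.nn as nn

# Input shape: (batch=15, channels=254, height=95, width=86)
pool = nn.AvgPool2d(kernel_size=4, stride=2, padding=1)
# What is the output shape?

Input shape: (15, 254, 95, 86)
Output shape: (15, 254, 47, 43)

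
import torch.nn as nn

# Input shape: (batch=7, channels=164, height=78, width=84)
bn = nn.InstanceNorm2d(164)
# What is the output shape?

Input shape: (7, 164, 78, 84)
Output shape: (7, 164, 78, 84)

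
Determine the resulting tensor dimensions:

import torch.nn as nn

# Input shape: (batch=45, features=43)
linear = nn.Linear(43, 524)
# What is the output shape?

Input shape: (45, 43)
Output shape: (45, 524)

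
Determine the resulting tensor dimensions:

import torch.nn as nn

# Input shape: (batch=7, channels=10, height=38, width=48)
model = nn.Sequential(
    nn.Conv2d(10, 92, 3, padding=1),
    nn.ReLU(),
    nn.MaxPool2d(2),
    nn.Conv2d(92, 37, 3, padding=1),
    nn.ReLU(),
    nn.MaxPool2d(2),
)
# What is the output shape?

Input shape: (7, 10, 38, 48)
  -> after first Conv2d: (7, 92, 38, 48)
  -> after first MaxPool2d: (7, 92, 19, 24)
  -> after second Conv2d: (7, 37, 19, 24)
Output shape: (7, 37, 9, 12)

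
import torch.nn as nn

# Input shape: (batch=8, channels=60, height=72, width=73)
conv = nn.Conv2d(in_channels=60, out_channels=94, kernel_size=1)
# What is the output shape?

Input shape: (8, 60, 72, 73)
Output shape: (8, 94, 72, 73)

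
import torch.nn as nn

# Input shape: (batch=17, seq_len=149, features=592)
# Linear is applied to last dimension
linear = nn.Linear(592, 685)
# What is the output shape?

Input shape: (17, 149, 592)
Output shape: (17, 149, 685)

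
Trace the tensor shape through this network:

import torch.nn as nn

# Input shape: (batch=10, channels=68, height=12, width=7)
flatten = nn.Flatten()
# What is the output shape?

Input shape: (10, 68, 12, 7)
Output shape: (10, 5712)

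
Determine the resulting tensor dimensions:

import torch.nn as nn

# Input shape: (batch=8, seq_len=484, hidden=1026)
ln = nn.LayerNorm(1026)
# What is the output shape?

Input shape: (8, 484, 1026)
Output shape: (8, 484, 1026)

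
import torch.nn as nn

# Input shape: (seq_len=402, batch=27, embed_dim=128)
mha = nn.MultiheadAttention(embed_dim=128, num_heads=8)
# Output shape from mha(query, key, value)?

Input shape: (402, 27, 128)
Output shape: (402, 27, 128)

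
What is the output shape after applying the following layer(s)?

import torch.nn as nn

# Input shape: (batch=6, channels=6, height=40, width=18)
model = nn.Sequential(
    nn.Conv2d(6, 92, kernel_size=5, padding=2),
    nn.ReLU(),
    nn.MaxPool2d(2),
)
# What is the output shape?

Input shape: (6, 6, 40, 18)
  -> after Conv2d: (6, 92, 40, 18)
  -> after ReLU: (6, 92, 40, 18)
Output shape: (6, 92, 20, 9)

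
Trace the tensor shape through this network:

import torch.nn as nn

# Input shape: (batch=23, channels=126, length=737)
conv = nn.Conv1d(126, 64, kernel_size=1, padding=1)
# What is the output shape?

Input shape: (23, 126, 737)
Output shape: (23, 64, 739)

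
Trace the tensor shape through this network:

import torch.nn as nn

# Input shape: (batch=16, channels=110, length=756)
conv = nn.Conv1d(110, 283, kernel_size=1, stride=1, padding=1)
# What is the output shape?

Input shape: (16, 110, 756)
Output shape: (16, 283, 758)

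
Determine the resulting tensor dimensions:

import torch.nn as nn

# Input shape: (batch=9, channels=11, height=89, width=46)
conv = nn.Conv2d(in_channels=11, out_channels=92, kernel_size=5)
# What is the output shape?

Input shape: (9, 11, 89, 46)
Output shape: (9, 92, 85, 42)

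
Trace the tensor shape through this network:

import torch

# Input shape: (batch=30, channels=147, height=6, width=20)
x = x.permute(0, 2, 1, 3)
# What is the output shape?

Input shape: (30, 147, 6, 20)
Output shape: (30, 6, 147, 20)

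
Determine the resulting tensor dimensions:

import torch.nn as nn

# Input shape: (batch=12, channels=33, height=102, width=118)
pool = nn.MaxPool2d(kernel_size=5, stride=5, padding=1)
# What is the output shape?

Input shape: (12, 33, 102, 118)
Output shape: (12, 33, 20, 24)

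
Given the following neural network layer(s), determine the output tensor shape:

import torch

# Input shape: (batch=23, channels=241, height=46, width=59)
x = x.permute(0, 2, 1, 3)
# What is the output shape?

Input shape: (23, 241, 46, 59)
Output shape: (23, 46, 241, 59)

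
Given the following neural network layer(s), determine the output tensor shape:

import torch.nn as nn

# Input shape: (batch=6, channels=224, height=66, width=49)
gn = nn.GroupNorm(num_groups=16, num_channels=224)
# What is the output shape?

Input shape: (6, 224, 66, 49)
Output shape: (6, 224, 66, 49)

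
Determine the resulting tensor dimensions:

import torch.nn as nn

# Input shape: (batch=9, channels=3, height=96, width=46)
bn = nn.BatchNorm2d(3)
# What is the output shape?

Input shape: (9, 3, 96, 46)
Output shape: (9, 3, 96, 46)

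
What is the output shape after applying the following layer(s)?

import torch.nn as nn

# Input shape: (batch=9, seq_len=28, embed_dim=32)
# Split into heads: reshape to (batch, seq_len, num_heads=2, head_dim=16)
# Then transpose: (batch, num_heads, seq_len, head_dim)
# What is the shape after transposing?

Input shape: (9, 28, 32)
  -> after reshape: (9, 28, 2, 16)
Output shape: (9, 2, 28, 16)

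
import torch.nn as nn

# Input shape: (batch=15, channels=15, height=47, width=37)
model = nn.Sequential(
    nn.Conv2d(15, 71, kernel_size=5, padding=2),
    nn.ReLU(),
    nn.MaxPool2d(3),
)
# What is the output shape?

Input shape: (15, 15, 47, 37)
  -> after Conv2d: (15, 71, 47, 37)
  -> after ReLU: (15, 71, 47, 37)
Output shape: (15, 71, 15, 12)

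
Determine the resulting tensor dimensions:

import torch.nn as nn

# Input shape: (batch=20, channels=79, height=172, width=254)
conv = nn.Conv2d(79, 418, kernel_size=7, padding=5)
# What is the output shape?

Input shape: (20, 79, 172, 254)
Output shape: (20, 418, 176, 258)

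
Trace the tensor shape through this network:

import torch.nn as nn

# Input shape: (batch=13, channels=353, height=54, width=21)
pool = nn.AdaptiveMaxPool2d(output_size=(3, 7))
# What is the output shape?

Input shape: (13, 353, 54, 21)
Output shape: (13, 353, 3, 7)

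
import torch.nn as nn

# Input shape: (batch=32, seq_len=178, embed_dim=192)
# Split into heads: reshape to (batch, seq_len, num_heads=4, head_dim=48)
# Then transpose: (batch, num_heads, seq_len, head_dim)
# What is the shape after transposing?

Input shape: (32, 178, 192)
  -> after reshape: (32, 178, 4, 48)
Output shape: (32, 4, 178, 48)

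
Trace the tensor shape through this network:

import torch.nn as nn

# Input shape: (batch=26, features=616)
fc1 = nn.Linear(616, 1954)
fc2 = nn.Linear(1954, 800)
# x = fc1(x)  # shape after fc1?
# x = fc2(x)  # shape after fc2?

Input shape: (26, 616)
  -> after fc1: (26, 1954)
Output shape: (26, 800)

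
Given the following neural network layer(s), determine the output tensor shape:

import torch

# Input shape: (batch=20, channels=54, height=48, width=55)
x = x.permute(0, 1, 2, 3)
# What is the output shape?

Input shape: (20, 54, 48, 55)
Output shape: (20, 54, 48, 55)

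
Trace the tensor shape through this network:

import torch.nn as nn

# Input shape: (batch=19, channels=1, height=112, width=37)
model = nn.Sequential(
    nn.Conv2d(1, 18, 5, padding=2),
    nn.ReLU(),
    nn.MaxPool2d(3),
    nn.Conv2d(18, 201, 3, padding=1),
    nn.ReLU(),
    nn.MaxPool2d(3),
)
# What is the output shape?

Input shape: (19, 1, 112, 37)
  -> after first Conv2d: (19, 18, 112, 37)
  -> after first MaxPool2d: (19, 18, 37, 12)
  -> after second Conv2d: (19, 201, 37, 12)
Output shape: (19, 201, 12, 4)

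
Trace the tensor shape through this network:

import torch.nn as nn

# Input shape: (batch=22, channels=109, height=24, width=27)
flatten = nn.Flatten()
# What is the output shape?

Input shape: (22, 109, 24, 27)
Output shape: (22, 70632)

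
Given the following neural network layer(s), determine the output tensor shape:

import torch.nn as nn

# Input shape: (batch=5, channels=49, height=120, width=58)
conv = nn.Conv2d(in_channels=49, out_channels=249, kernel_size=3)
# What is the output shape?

Input shape: (5, 49, 120, 58)
Output shape: (5, 249, 118, 56)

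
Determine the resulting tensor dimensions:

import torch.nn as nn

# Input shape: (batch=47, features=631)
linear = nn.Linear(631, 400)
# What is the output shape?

Input shape: (47, 631)
Output shape: (47, 400)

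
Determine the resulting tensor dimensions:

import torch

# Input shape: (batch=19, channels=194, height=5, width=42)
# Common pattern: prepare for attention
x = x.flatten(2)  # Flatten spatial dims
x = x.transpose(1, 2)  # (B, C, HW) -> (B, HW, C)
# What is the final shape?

Input shape: (19, 194, 5, 42)
  -> after flatten(2): (19, 194, 210)
Output shape: (19, 210, 194)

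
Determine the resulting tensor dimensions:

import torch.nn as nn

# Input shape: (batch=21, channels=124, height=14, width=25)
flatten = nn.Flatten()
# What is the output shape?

Input shape: (21, 124, 14, 25)
Output shape: (21, 43400)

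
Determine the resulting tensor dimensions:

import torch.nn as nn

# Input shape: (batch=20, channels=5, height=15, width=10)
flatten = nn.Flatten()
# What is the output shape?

Input shape: (20, 5, 15, 10)
Output shape: (20, 750)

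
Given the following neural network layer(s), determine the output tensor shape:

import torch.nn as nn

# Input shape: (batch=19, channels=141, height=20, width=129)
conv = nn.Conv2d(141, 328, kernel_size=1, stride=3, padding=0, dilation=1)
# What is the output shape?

Input shape: (19, 141, 20, 129)
Output shape: (19, 328, 7, 43)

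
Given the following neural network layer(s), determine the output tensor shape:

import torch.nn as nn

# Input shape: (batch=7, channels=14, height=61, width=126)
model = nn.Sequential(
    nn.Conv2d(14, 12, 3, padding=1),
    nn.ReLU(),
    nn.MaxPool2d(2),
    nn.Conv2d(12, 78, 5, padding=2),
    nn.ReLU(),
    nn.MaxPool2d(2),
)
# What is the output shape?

Input shape: (7, 14, 61, 126)
  -> after first Conv2d: (7, 12, 61, 126)
  -> after first MaxPool2d: (7, 12, 30, 63)
  -> after second Conv2d: (7, 78, 30, 63)
Output shape: (7, 78, 15, 31)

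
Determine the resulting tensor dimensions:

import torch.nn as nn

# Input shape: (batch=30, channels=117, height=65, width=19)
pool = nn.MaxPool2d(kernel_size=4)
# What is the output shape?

Input shape: (30, 117, 65, 19)
Output shape: (30, 117, 16, 4)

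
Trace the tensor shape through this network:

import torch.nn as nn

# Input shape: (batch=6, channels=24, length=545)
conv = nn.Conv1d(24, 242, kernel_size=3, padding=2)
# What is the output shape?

Input shape: (6, 24, 545)
Output shape: (6, 242, 547)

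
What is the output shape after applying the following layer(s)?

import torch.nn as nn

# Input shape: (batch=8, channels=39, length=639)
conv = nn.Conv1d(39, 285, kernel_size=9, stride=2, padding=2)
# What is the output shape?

Input shape: (8, 39, 639)
Output shape: (8, 285, 318)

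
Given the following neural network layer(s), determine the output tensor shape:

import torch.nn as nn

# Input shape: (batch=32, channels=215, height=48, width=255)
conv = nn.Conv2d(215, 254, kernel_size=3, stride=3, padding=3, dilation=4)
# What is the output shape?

Input shape: (32, 215, 48, 255)
Output shape: (32, 254, 16, 85)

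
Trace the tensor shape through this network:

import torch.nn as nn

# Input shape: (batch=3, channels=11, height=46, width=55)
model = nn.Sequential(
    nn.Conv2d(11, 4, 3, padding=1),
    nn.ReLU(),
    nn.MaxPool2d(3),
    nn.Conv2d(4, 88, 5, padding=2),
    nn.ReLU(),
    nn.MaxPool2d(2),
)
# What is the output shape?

Input shape: (3, 11, 46, 55)
  -> after first Conv2d: (3, 4, 46, 55)
  -> after first MaxPool2d: (3, 4, 15, 18)
  -> after second Conv2d: (3, 88, 15, 18)
Output shape: (3, 88, 7, 9)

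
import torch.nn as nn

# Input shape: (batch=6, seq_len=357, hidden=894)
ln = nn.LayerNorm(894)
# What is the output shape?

Input shape: (6, 357, 894)
Output shape: (6, 357, 894)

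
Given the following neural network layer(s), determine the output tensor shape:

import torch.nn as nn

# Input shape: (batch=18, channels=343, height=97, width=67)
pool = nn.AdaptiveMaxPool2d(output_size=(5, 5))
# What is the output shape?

Input shape: (18, 343, 97, 67)
Output shape: (18, 343, 5, 5)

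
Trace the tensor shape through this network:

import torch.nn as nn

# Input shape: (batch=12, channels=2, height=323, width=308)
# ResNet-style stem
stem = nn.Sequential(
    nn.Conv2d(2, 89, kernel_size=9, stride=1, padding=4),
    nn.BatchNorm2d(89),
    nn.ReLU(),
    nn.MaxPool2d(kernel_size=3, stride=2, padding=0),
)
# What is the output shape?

Input shape: (12, 2, 323, 308)
  -> after Conv2d 9x9 stride=1: (12, 89, 323, 308)
Output shape: (12, 89, 161, 153)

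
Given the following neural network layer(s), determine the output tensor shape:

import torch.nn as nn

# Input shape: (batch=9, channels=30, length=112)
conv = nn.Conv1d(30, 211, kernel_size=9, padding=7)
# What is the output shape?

Input shape: (9, 30, 112)
Output shape: (9, 211, 118)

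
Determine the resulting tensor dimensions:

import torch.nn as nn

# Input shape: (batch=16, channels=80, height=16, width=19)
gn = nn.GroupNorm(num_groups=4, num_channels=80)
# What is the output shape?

Input shape: (16, 80, 16, 19)
Output shape: (16, 80, 16, 19)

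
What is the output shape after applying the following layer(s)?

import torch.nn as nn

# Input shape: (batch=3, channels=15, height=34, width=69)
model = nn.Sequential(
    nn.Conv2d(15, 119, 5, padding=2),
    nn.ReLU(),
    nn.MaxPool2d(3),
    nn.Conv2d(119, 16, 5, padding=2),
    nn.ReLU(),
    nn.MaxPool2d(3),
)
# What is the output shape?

Input shape: (3, 15, 34, 69)
  -> after first Conv2d: (3, 119, 34, 69)
  -> after first MaxPool2d: (3, 119, 11, 23)
  -> after second Conv2d: (3, 16, 11, 23)
Output shape: (3, 16, 3, 7)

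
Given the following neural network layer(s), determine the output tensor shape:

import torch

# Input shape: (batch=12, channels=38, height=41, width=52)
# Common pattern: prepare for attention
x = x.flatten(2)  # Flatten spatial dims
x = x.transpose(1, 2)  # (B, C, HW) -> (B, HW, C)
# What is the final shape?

Input shape: (12, 38, 41, 52)
  -> after flatten(2): (12, 38, 2132)
Output shape: (12, 2132, 38)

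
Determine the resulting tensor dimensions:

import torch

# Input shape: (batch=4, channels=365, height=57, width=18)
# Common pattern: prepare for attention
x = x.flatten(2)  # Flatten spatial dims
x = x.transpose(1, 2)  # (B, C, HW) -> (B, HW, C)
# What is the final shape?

Input shape: (4, 365, 57, 18)
  -> after flatten(2): (4, 365, 1026)
Output shape: (4, 1026, 365)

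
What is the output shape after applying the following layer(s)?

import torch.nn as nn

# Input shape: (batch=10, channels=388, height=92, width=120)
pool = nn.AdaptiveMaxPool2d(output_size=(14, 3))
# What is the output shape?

Input shape: (10, 388, 92, 120)
Output shape: (10, 388, 14, 3)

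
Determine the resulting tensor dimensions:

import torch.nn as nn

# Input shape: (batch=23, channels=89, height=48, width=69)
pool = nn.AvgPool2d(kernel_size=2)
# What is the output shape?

Input shape: (23, 89, 48, 69)
Output shape: (23, 89, 24, 34)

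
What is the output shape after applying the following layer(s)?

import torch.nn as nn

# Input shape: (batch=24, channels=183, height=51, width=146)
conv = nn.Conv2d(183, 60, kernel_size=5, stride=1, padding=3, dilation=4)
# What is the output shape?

Input shape: (24, 183, 51, 146)
Output shape: (24, 60, 41, 136)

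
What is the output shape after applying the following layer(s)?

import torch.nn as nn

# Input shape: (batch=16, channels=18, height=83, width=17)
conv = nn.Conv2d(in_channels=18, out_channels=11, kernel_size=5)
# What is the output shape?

Input shape: (16, 18, 83, 17)
Output shape: (16, 11, 79, 13)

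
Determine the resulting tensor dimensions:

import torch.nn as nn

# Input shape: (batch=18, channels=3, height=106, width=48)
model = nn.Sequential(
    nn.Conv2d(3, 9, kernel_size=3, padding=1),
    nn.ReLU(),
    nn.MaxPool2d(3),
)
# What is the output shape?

Input shape: (18, 3, 106, 48)
  -> after Conv2d: (18, 9, 106, 48)
  -> after ReLU: (18, 9, 106, 48)
Output shape: (18, 9, 35, 16)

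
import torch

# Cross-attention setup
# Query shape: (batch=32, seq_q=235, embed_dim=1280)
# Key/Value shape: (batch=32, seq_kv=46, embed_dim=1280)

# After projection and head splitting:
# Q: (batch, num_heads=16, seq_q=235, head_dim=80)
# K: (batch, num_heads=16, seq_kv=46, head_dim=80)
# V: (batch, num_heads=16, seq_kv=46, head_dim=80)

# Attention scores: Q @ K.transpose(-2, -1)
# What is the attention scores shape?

Input shape: (32, 235, 1280)
Output shape: (32, 16, 235, 46)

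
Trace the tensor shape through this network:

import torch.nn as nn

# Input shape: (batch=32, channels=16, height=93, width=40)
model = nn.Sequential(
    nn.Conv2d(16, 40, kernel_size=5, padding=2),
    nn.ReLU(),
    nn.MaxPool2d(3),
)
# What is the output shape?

Input shape: (32, 16, 93, 40)
  -> after Conv2d: (32, 40, 93, 40)
  -> after ReLU: (32, 40, 93, 40)
Output shape: (32, 40, 31, 13)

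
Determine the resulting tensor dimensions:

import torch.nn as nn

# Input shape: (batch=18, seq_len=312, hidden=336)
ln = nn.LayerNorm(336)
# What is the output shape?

Input shape: (18, 312, 336)
Output shape: (18, 312, 336)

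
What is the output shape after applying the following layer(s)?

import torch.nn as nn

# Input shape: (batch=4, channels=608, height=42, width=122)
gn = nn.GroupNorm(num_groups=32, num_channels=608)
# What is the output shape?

Input shape: (4, 608, 42, 122)
Output shape: (4, 608, 42, 122)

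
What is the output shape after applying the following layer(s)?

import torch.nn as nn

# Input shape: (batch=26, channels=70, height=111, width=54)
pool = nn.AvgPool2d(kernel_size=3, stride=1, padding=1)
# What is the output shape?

Input shape: (26, 70, 111, 54)
Output shape: (26, 70, 111, 54)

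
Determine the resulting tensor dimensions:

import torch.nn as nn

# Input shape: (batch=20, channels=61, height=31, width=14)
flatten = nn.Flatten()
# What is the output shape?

Input shape: (20, 61, 31, 14)
Output shape: (20, 26474)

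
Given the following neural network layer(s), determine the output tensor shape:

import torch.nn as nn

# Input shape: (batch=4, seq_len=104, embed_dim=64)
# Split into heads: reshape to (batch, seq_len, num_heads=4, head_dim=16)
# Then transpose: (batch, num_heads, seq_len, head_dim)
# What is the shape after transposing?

Input shape: (4, 104, 64)
  -> after reshape: (4, 104, 4, 16)
Output shape: (4, 4, 104, 16)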